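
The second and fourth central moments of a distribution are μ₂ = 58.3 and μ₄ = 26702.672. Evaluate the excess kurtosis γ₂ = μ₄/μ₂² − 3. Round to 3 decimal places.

4.856

μ₂² = 58.3² = 3398.89000
μ₄/μ₂² = 26702.672 / 3398.89000 = 7.85629
γ₂ = 7.85629 − 3 ≈ 4.856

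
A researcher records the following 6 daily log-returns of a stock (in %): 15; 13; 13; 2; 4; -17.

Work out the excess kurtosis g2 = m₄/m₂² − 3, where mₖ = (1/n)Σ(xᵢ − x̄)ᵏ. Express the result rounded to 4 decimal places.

x̄ = 5.0000
Σ(xᵢ − x̄)² = 722.0000 ⇒ m₂ = 120.33333
Σ(xᵢ − x̄)⁴ = 252530.0000 ⇒ m₄ = 42088.33333
m₂² = 14480.11111
g2 = m₄/m₂² − 3 = 2.90663 − 3 ≈ -0.0934

-0.0934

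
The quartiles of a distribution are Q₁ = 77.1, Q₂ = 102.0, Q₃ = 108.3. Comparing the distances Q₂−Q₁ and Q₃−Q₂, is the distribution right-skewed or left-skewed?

left-skewed

Q₂ − Q₁ = 24.9;  Q₃ − Q₂ = 6.3
Q₂ − Q₁ > Q₃ − Q₂ ⇒ the lower half is more spread out ⇒ left-skewed.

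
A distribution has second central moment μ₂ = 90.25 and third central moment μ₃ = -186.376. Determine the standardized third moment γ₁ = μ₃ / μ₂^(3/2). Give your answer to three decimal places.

σ = √μ₂ = √90.25 = 9.50000
σ³ = μ₂^(3/2) = 857.37500
γ₁ = μ₃/σ³ = -186.376 / 857.37500 ≈ -0.217

-0.217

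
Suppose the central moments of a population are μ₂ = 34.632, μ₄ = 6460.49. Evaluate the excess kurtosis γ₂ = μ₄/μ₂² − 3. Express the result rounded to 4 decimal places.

2.3865

μ₂² = 34.632² = 1199.37542
μ₄/μ₂² = 6460.49 / 1199.37542 = 5.38655
γ₂ = 5.38655 − 3 ≈ 2.3865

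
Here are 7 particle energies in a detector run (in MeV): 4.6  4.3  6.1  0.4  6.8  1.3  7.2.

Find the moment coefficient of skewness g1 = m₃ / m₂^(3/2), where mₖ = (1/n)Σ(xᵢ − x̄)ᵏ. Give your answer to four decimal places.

x̄ = (4.6 + 4.3 + 6.1 + 0.4 + 6.8 + 1.3 + 7.2) / 7 = 4.3857
deviations (xᵢ − x̄): 0.2143, -0.0857, 1.7143, -3.9857, 2.4143, -3.0857, 2.8143
Σ(xᵢ − x̄)² = 42.1486 ⇒ m₂ = 42.1486/7 = 6.02122
Σ(xᵢ − x̄)³ = -51.2886 ⇒ m₃ = -51.2886/7 = -7.32694
m₂^(3/2) = 6.02122^(1.5) = 14.77499
g1 = m₃ / m₂^(3/2) = -7.32694 / 14.77499 ≈ -0.4959

-0.4959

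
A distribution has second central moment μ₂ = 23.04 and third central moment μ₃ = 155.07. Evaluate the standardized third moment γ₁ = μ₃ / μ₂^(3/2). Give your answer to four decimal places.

σ = √μ₂ = √23.04 = 4.80000
σ³ = μ₂^(3/2) = 110.59200
γ₁ = μ₃/σ³ = 155.07 / 110.59200 ≈ 1.4022

1.4022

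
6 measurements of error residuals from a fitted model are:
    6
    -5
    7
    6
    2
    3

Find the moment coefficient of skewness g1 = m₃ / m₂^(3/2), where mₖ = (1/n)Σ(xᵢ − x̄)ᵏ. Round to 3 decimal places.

x̄ = (6 - 5 + 7 + 6 + 2 + 3) / 6 = 3.1667
deviations (xᵢ − x̄): 2.8333, -8.1667, 3.8333, 2.8333, -1.1667, -0.1667
Σ(xᵢ − x̄)² = 98.8333 ⇒ m₂ = 98.8333/6 = 16.47222
Σ(xᵢ − x̄)³ = -444.4444 ⇒ m₃ = -444.4444/6 = -74.07407
m₂^(3/2) = 16.47222^(1.5) = 66.85414
g1 = m₃ / m₂^(3/2) = -74.07407 / 66.85414 ≈ -1.108

-1.108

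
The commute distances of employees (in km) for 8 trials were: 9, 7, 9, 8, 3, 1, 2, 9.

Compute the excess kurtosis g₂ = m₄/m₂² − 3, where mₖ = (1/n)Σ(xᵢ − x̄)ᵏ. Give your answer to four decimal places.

x̄ = 6.0000
Σ(xᵢ − x̄)² = 82.0000 ⇒ m₂ = 10.25000
Σ(xᵢ − x̄)⁴ = 1222.0000 ⇒ m₄ = 152.75000
m₂² = 105.06250
g₂ = m₄/m₂² − 3 = 1.45390 − 3 ≈ -1.5461

-1.5461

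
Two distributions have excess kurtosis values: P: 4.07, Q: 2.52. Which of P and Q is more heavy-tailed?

Higher excess kurtosis ⇒ heavier tails relative to the normal distribution.
4.07 vs 2.52: the larger is 4.07, so P has heavier tails.

P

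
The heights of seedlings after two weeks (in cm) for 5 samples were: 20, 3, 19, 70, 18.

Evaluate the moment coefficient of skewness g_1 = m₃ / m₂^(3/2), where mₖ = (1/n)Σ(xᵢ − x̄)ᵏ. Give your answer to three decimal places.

x̄ = (20 + 3 + 19 + 70 + 18) / 5 = 26.0000
deviations (xᵢ − x̄): -6.0000, -23.0000, -7.0000, 44.0000, -8.0000
Σ(xᵢ − x̄)² = 2614.0000 ⇒ m₂ = 2614.0000/5 = 522.80000
Σ(xᵢ − x̄)³ = 71946.0000 ⇒ m₃ = 71946.0000/5 = 14389.20000
m₂^(3/2) = 522.80000^(1.5) = 11953.72797
g_1 = m₃ / m₂^(3/2) = 14389.20000 / 11953.72797 ≈ 1.204

1.204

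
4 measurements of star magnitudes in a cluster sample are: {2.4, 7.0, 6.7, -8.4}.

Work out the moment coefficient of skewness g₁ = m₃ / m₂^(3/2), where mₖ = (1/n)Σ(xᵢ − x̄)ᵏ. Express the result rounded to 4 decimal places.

x̄ = (2.4 + 7.0 + 6.7 - 8.4) / 4 = 1.9250
deviations (xᵢ − x̄): 0.4750, 5.0750, 4.7750, -10.3250
Σ(xᵢ − x̄)² = 155.3875 ⇒ m₂ = 155.3875/4 = 38.84687
Σ(xᵢ − x̄)³ = -861.0131 ⇒ m₃ = -861.0131/4 = -215.25328
m₂^(3/2) = 38.84687^(1.5) = 242.12193
g₁ = m₃ / m₂^(3/2) = -215.25328 / 242.12193 ≈ -0.8890

-0.8890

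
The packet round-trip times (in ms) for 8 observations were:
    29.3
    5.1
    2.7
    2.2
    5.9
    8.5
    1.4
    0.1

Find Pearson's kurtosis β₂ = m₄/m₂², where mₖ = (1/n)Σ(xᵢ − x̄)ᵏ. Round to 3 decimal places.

x̄ = 6.9000
Σ(xᵢ − x̄)² = 624.7800 ⇒ m₂ = 78.09750
Σ(xᵢ − x̄)⁴ = 255633.4866 ⇒ m₄ = 31954.18582
m₂² = 6099.21951
β₂ = m₄/m₂² = 31954.18582 / 6099.21951 ≈ 5.239

5.239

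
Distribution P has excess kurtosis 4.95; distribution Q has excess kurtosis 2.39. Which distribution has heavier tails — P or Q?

P

Higher excess kurtosis ⇒ heavier tails relative to the normal distribution.
4.95 vs 2.39: the larger is 4.95, so P has heavier tails.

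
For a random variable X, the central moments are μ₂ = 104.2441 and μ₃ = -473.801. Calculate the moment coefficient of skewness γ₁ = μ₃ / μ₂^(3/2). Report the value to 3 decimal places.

-0.445

σ = √μ₂ = √104.2441 = 10.21000
σ³ = μ₂^(3/2) = 1064.33226
γ₁ = μ₃/σ³ = -473.801 / 1064.33226 ≈ -0.445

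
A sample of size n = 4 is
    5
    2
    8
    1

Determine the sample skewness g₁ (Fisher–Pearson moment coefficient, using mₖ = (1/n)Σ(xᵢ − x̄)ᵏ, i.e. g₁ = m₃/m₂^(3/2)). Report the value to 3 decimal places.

x̄ = (5 + 2 + 8 + 1) / 4 = 4.0000
deviations (xᵢ − x̄): 1.0000, -2.0000, 4.0000, -3.0000
Σ(xᵢ − x̄)² = 30.0000 ⇒ m₂ = 30.0000/4 = 7.50000
Σ(xᵢ − x̄)³ = 30.0000 ⇒ m₃ = 30.0000/4 = 7.50000
m₂^(3/2) = 7.50000^(1.5) = 20.53960
g₁ = m₃ / m₂^(3/2) = 7.50000 / 20.53960 ≈ 0.365

0.365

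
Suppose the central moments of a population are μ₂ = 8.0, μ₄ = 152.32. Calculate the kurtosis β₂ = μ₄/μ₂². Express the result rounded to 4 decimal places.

μ₂² = 8.0² = 64.00000
μ₄/μ₂² = 152.32 / 64.00000 = 2.38000
β₂ ≈ 2.3800

2.3800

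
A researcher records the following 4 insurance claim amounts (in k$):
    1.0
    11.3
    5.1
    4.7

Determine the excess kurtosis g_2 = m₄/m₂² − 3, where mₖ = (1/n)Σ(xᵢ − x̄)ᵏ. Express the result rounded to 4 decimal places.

x̄ = 5.5250
Σ(xᵢ − x̄)² = 54.6875 ⇒ m₂ = 13.67188
Σ(xᵢ − x̄)⁴ = 1532.0113 ⇒ m₄ = 383.00282
m₂² = 186.92017
g_2 = m₄/m₂² − 3 = 2.04902 − 3 ≈ -0.9510

-0.9510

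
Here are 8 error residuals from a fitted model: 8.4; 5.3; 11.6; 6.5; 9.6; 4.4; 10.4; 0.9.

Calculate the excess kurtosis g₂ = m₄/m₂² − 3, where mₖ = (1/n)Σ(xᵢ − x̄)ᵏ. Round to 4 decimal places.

x̄ = 7.1375
Σ(xᵢ − x̄)² = 88.3987 ⇒ m₂ = 11.04984
Σ(xᵢ − x̄)⁴ = 2130.6003 ⇒ m₄ = 266.32503
m₂² = 122.09905
g₂ = m₄/m₂² − 3 = 2.18122 − 3 ≈ -0.8188

-0.8188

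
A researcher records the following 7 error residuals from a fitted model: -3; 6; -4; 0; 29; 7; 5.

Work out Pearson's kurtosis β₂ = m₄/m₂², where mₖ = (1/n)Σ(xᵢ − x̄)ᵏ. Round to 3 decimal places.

x̄ = 5.7143
Σ(xᵢ − x̄)² = 747.4286 ⇒ m₂ = 106.77551
Σ(xᵢ − x̄)⁴ = 309748.5131 ⇒ m₄ = 44249.78759
m₂² = 11401.00958
β₂ = m₄/m₂² = 44249.78759 / 11401.00958 ≈ 3.881

3.881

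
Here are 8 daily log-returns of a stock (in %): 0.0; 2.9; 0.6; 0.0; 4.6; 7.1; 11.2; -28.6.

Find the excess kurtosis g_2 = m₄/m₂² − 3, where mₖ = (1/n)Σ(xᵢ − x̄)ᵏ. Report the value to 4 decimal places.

x̄ = -0.2750
Σ(xᵢ − x̄)² = 1023.1350 ⇒ m₂ = 127.89188
Σ(xᵢ − x̄)⁴ = 664658.1478 ⇒ m₄ = 83082.26847
m₂² = 16356.33169
g_2 = m₄/m₂² − 3 = 5.07952 − 3 ≈ 2.0795

2.0795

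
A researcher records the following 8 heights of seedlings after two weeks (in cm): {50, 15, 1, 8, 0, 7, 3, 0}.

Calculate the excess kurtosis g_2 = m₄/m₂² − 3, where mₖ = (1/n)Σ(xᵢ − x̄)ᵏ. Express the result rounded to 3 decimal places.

x̄ = 10.5000
Σ(xᵢ − x̄)² = 1966.0000 ⇒ m₂ = 245.75000
Σ(xᵢ − x̄)⁴ = 2470598.5000 ⇒ m₄ = 308824.81250
m₂² = 60393.06250
g_2 = m₄/m₂² − 3 = 5.11358 − 3 ≈ 2.114

2.114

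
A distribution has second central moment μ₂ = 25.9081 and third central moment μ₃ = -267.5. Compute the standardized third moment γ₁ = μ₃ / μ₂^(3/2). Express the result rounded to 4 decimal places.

-2.0285

σ = √μ₂ = √25.9081 = 5.09000
σ³ = μ₂^(3/2) = 131.87223
γ₁ = μ₃/σ³ = -267.5 / 131.87223 ≈ -2.0285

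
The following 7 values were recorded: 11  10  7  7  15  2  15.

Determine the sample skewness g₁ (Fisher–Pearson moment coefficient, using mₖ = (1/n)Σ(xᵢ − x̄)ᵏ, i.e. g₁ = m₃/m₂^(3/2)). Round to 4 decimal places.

-0.2540

x̄ = (11 + 10 + 7 + 7 + 15 + 2 + 15) / 7 = 9.5714
deviations (xᵢ − x̄): 1.4286, 0.4286, -2.5714, -2.5714, 5.4286, -7.5714, 5.4286
Σ(xᵢ − x̄)² = 131.7143 ⇒ m₂ = 131.7143/7 = 18.81633
Σ(xᵢ − x̄)³ = -145.1020 ⇒ m₃ = -145.1020/7 = -20.72886
m₂^(3/2) = 18.81633^(1.5) = 81.62107
g₁ = m₃ / m₂^(3/2) = -20.72886 / 81.62107 ≈ -0.2540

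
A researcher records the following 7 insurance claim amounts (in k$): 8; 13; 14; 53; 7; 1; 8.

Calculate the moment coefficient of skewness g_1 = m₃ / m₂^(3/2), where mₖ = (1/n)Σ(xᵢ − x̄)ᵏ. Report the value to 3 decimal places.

x̄ = (8 + 13 + 14 + 53 + 7 + 1 + 8) / 7 = 14.8571
deviations (xᵢ − x̄): -6.8571, -1.8571, -0.8571, 38.1429, -7.8571, -13.8571, -6.8571
Σ(xᵢ − x̄)² = 1806.8571 ⇒ m₂ = 1806.8571/7 = 258.12245
Σ(xᵢ − x̄)³ = 51695.3878 ⇒ m₃ = 51695.3878/7 = 7385.05539
m₂^(3/2) = 258.12245^(1.5) = 4147.04421
g_1 = m₃ / m₂^(3/2) = 7385.05539 / 4147.04421 ≈ 1.781

1.781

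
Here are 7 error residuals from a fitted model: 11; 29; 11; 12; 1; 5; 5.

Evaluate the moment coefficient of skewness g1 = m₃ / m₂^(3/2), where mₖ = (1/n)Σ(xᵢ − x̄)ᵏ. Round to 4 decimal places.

x̄ = (11 + 29 + 11 + 12 + 1 + 5 + 5) / 7 = 10.5714
deviations (xᵢ − x̄): 0.4286, 18.4286, 0.4286, 1.4286, -9.5714, -5.5714, -5.5714
Σ(xᵢ − x̄)² = 495.7143 ⇒ m₂ = 495.7143/7 = 70.81633
Σ(xᵢ − x̄)³ = 5038.8980 ⇒ m₃ = 5038.8980/7 = 719.84257
m₂^(3/2) = 70.81633^(1.5) = 595.93665
g1 = m₃ / m₂^(3/2) = 719.84257 / 595.93665 ≈ 1.2079

1.2079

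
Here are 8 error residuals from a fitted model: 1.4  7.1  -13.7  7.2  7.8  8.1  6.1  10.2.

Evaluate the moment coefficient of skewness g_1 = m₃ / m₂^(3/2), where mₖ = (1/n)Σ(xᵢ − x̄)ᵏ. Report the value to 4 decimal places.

x̄ = (1.4 + 7.1 - 13.7 + 7.2 + 7.8 + 8.1 + 6.1 + 10.2) / 8 = 4.2750
deviations (xᵢ − x̄): -2.8750, 2.8250, -17.9750, 2.9250, 3.5250, 3.8250, 1.8250, 5.9250
Σ(xᵢ − x̄)² = 413.3950 ⇒ m₂ = 413.3950/8 = 51.67437
Σ(xᵢ − x̄)³ = -5470.0852 ⇒ m₃ = -5470.0852/8 = -683.76066
m₂^(3/2) = 51.67437^(1.5) = 371.46068
g_1 = m₃ / m₂^(3/2) = -683.76066 / 371.46068 ≈ -1.8407

-1.8407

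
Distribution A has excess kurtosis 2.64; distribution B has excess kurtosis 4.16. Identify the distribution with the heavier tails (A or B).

B

Higher excess kurtosis ⇒ heavier tails relative to the normal distribution.
2.64 vs 4.16: the larger is 4.16, so B has heavier tails.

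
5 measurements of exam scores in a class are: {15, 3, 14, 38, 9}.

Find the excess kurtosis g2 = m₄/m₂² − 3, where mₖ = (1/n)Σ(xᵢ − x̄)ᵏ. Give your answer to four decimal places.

-0.2788

x̄ = 15.8000
Σ(xᵢ − x̄)² = 706.8000 ⇒ m₂ = 141.36000
Σ(xᵢ − x̄)⁴ = 271883.8560 ⇒ m₄ = 54376.77120
m₂² = 19982.64960
g2 = m₄/m₂² − 3 = 2.72120 − 3 ≈ -0.2788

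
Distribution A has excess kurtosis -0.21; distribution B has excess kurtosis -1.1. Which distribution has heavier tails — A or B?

Higher excess kurtosis ⇒ heavier tails relative to the normal distribution.
-0.21 vs -1.1: the larger is -0.21, so A has heavier tails.

A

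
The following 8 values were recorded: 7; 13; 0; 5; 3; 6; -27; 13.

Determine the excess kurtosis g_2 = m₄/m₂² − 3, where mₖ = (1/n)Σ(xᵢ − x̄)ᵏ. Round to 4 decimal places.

1.8495

x̄ = 2.5000
Σ(xᵢ − x̄)² = 1136.0000 ⇒ m₂ = 142.00000
Σ(xᵢ − x̄)⁴ = 782283.5000 ⇒ m₄ = 97785.43750
m₂² = 20164.00000
g_2 = m₄/m₂² − 3 = 4.84951 − 3 ≈ 1.8495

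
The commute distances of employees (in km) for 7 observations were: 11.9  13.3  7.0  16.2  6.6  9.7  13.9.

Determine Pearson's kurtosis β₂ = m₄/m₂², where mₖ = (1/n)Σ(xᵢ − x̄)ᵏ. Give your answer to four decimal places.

x̄ = 11.2286
Σ(xᵢ − x̄)² = 78.2343 ⇒ m₂ = 11.17633
Σ(xᵢ − x̄)⁴ = 1464.5374 ⇒ m₄ = 209.21963
m₂² = 124.91027
β₂ = m₄/m₂² = 209.21963 / 124.91027 ≈ 1.6750

1.6750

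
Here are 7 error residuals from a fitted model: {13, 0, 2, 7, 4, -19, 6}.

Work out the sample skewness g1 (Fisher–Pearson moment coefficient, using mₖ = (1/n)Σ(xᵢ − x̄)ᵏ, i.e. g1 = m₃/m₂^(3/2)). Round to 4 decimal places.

-1.3107

x̄ = (13 + 0 + 2 + 7 + 4 - 19 + 6) / 7 = 1.8571
deviations (xᵢ − x̄): 11.1429, -1.8571, 0.1429, 5.1429, 2.1429, -20.8571, 4.1429
Σ(xᵢ − x̄)² = 610.8571 ⇒ m₂ = 610.8571/7 = 87.26531
Σ(xᵢ − x̄)³ = -7479.1837 ⇒ m₃ = -7479.1837/7 = -1068.45481
m₂^(3/2) = 87.26531^(1.5) = 815.19672
g1 = m₃ / m₂^(3/2) = -1068.45481 / 815.19672 ≈ -1.3107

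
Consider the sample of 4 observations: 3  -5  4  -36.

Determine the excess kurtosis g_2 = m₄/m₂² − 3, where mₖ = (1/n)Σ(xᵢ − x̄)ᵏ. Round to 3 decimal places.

x̄ = -8.5000
Σ(xᵢ − x̄)² = 1057.0000 ⇒ m₂ = 264.25000
Σ(xᵢ − x̄)⁴ = 613968.2500 ⇒ m₄ = 153492.06250
m₂² = 69828.06250
g_2 = m₄/m₂² − 3 = 2.19814 − 3 ≈ -0.802

-0.802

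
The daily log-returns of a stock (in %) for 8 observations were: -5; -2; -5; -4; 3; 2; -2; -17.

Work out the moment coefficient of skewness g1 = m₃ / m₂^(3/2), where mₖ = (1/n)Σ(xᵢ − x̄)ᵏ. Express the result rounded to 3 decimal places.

x̄ = (-5 - 2 - 5 - 4 + 3 + 2 - 2 - 17) / 8 = -3.7500
deviations (xᵢ − x̄): -1.2500, 1.7500, -1.2500, -0.2500, 6.7500, 5.7500, 1.7500, -13.2500
Σ(xᵢ − x̄)² = 263.5000 ⇒ m₂ = 263.5000/8 = 32.93750
Σ(xᵢ − x̄)³ = -1821.7500 ⇒ m₃ = -1821.7500/8 = -227.71875
m₂^(3/2) = 32.93750^(1.5) = 189.03227
g1 = m₃ / m₂^(3/2) = -227.71875 / 189.03227 ≈ -1.205

-1.205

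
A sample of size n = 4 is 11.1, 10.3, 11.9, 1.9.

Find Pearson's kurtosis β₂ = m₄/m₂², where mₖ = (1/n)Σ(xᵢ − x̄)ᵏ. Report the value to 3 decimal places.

x̄ = 8.8000
Σ(xᵢ − x̄)² = 64.7600 ⇒ m₂ = 16.19000
Σ(xᵢ − x̄)⁴ = 2392.1108 ⇒ m₄ = 598.02770
m₂² = 262.11610
β₂ = m₄/m₂² = 598.02770 / 262.11610 ≈ 2.282

2.282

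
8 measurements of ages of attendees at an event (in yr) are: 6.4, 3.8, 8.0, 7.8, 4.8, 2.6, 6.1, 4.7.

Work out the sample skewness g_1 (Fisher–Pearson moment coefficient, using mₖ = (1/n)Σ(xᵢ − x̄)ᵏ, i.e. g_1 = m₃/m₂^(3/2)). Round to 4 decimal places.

-0.0742

x̄ = (6.4 + 3.8 + 8.0 + 7.8 + 4.8 + 2.6 + 6.1 + 4.7) / 8 = 5.5250
deviations (xᵢ − x̄): 0.8750, -1.7250, 2.4750, 2.2750, -0.7250, -2.9250, 0.5750, -0.8250
Σ(xᵢ − x̄)² = 25.1350 ⇒ m₂ = 25.1350/8 = 3.14188
Σ(xᵢ − x̄)³ = -3.3053 ⇒ m₃ = -3.3053/8 = -0.41316
m₂^(3/2) = 3.14188^(1.5) = 5.56908
g_1 = m₃ / m₂^(3/2) = -0.41316 / 5.56908 ≈ -0.0742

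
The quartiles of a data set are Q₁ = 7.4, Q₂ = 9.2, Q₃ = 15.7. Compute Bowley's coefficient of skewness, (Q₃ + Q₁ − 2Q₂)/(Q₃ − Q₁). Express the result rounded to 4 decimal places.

numerator: Q₃ + Q₁ − 2Q₂ = 15.7 + 7.4 − 2×9.2 = 4.7000
denominator: Q₃ − Q₁ = 15.7 − 7.4 = 8.3000
Bowley skewness = 4.7000 / 8.3000 ≈ 0.5663

0.5663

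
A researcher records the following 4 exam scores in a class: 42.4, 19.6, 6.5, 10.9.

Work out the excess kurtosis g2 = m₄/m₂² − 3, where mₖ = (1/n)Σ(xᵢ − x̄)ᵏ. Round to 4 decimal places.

-0.9817

x̄ = 19.8500
Σ(xᵢ − x̄)² = 766.8900 ⇒ m₂ = 191.72250
Σ(xᵢ − x̄)⁴ = 296754.4664 ⇒ m₄ = 74188.61661
m₂² = 36757.51701
g2 = m₄/m₂² − 3 = 2.01833 − 3 ≈ -0.9817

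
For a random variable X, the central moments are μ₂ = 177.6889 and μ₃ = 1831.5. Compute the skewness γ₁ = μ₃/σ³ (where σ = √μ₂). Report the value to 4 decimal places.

σ = √μ₂ = √177.6889 = 13.33000
σ³ = μ₂^(3/2) = 2368.59304
γ₁ = μ₃/σ³ = 1831.5 / 2368.59304 ≈ 0.7732

0.7732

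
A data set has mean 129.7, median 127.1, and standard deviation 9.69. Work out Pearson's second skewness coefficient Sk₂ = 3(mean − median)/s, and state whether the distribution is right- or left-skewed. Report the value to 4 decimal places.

0.8050, right-skewed

Sk₂ = 3(129.7 − 127.1) / 9.69 = 3 × 2.6000 / 9.69
    = 7.8000 / 9.69 ≈ 0.8050
Sk₂ > 0 ⇒ mean > median ⇒ right-skewed (positive skew).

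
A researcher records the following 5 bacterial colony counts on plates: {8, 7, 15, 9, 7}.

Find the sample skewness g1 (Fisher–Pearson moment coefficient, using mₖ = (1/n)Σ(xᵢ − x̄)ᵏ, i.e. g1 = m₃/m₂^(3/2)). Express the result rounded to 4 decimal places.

x̄ = (8 + 7 + 15 + 9 + 7) / 5 = 9.2000
deviations (xᵢ − x̄): -1.2000, -2.2000, 5.8000, -0.2000, -2.2000
Σ(xᵢ − x̄)² = 44.8000 ⇒ m₂ = 44.8000/5 = 8.96000
Σ(xᵢ − x̄)³ = 172.0800 ⇒ m₃ = 172.0800/5 = 34.41600
m₂^(3/2) = 8.96000^(1.5) = 26.82020
g1 = m₃ / m₂^(3/2) = 34.41600 / 26.82020 ≈ 1.2832

1.2832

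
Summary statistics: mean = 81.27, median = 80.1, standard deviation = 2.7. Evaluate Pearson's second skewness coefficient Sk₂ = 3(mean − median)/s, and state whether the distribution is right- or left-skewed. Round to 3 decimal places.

Sk₂ = 3(81.27 − 80.1) / 2.7 = 3 × 1.1700 / 2.7
    = 3.5100 / 2.7 ≈ 1.300
Sk₂ > 0 ⇒ mean > median ⇒ right-skewed (positive skew).

1.300, right-skewed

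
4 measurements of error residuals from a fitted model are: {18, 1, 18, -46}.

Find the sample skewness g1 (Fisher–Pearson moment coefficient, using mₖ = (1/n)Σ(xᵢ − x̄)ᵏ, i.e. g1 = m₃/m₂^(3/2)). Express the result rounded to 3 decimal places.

-0.933

x̄ = (18 + 1 + 18 - 46) / 4 = -2.2500
deviations (xᵢ − x̄): 20.2500, 3.2500, 20.2500, -43.7500
Σ(xᵢ − x̄)² = 2744.7500 ⇒ m₂ = 2744.7500/4 = 686.18750
Σ(xᵢ − x̄)³ = -67098.3750 ⇒ m₃ = -67098.3750/4 = -16774.59375
m₂^(3/2) = 686.18750^(1.5) = 17974.80566
g1 = m₃ / m₂^(3/2) = -16774.59375 / 17974.80566 ≈ -0.933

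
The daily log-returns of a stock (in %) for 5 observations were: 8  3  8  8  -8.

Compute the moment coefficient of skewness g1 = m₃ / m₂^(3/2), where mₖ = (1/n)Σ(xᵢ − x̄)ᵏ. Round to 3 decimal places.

x̄ = (8 + 3 + 8 + 8 - 8) / 5 = 3.8000
deviations (xᵢ − x̄): 4.2000, -0.8000, 4.2000, 4.2000, -11.8000
Σ(xᵢ − x̄)² = 192.8000 ⇒ m₂ = 192.8000/5 = 38.56000
Σ(xᵢ − x̄)³ = -1421.2800 ⇒ m₃ = -1421.2800/5 = -284.25600
m₂^(3/2) = 38.56000^(1.5) = 239.44487
g1 = m₃ / m₂^(3/2) = -284.25600 / 239.44487 ≈ -1.187

-1.187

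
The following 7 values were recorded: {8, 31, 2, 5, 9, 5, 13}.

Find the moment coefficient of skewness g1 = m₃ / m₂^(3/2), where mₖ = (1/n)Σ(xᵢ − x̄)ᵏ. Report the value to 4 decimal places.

1.5230

x̄ = (8 + 31 + 2 + 5 + 9 + 5 + 13) / 7 = 10.4286
deviations (xᵢ − x̄): -2.4286, 20.5714, -8.4286, -5.4286, -1.4286, -5.4286, 2.5714
Σ(xᵢ − x̄)² = 567.7143 ⇒ m₂ = 567.7143/7 = 81.10204
Σ(xᵢ − x̄)³ = 7786.5306 ⇒ m₃ = 7786.5306/7 = 1112.36152
m₂^(3/2) = 81.10204^(1.5) = 730.37798
g1 = m₃ / m₂^(3/2) = 1112.36152 / 730.37798 ≈ 1.5230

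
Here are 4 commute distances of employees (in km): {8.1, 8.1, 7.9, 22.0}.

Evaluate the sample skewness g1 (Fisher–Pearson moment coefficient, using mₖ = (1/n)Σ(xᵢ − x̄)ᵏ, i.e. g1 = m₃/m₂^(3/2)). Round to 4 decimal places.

1.1541

x̄ = (8.1 + 8.1 + 7.9 + 22.0) / 4 = 11.5250
deviations (xᵢ − x̄): -3.4250, -3.4250, -3.6250, 10.4750
Σ(xᵢ − x̄)² = 146.3275 ⇒ m₂ = 146.3275/4 = 36.58188
Σ(xᵢ − x̄)³ = 1021.3864 ⇒ m₃ = 1021.3864/4 = 255.34659
m₂^(3/2) = 36.58188^(1.5) = 221.25798
g1 = m₃ / m₂^(3/2) = 255.34659 / 221.25798 ≈ 1.1541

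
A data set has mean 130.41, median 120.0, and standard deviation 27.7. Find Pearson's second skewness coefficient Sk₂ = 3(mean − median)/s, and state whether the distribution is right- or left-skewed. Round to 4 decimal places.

Sk₂ = 3(130.41 − 120.0) / 27.7 = 3 × 10.4100 / 27.7
    = 31.2300 / 27.7 ≈ 1.1274
Sk₂ > 0 ⇒ mean > median ⇒ right-skewed (positive skew).

1.1274, right-skewed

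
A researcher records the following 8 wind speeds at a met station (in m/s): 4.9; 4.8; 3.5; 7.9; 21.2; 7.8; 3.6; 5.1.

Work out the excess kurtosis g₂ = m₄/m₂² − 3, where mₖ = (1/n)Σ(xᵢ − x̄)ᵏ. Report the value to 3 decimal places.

x̄ = 7.3500
Σ(xᵢ − x̄)² = 238.7800 ⇒ m₂ = 29.84750
Σ(xᵢ − x̄)⁴ = 37317.4058 ⇒ m₄ = 4664.67573
m₂² = 890.87326
g₂ = m₄/m₂² − 3 = 5.23607 − 3 ≈ 2.236

2.236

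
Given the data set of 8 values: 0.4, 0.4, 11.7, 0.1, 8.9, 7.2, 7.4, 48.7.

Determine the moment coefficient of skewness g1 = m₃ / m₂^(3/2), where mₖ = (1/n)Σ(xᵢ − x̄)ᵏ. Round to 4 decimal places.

x̄ = (0.4 + 0.4 + 11.7 + 0.1 + 8.9 + 7.2 + 7.4 + 48.7) / 8 = 10.6000
deviations (xᵢ − x̄): -10.2000, -10.2000, 1.1000, -10.5000, -1.7000, -3.4000, -3.2000, 38.1000
Σ(xᵢ − x̄)² = 1795.8400 ⇒ m₂ = 1795.8400/8 = 224.48000
Σ(xᵢ − x̄)³ = 51950.6460 ⇒ m₃ = 51950.6460/8 = 6493.83075
m₂^(3/2) = 224.48000^(1.5) = 3363.30676
g1 = m₃ / m₂^(3/2) = 6493.83075 / 3363.30676 ≈ 1.9308

1.9308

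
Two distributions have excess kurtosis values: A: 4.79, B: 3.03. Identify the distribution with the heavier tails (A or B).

Higher excess kurtosis ⇒ heavier tails relative to the normal distribution.
4.79 vs 3.03: the larger is 4.79, so A has heavier tails.

A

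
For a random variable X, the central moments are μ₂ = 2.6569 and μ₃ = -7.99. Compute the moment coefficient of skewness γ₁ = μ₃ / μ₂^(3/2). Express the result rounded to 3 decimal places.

-1.845

σ = √μ₂ = √2.6569 = 1.63000
σ³ = μ₂^(3/2) = 4.33075
γ₁ = μ₃/σ³ = -7.99 / 4.33075 ≈ -1.845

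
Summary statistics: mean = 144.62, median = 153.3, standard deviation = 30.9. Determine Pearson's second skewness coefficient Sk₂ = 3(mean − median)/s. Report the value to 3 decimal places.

Sk₂ = 3(144.62 − 153.3) / 30.9 = 3 × -8.6800 / 30.9
    = -26.0400 / 30.9 ≈ -0.843

-0.843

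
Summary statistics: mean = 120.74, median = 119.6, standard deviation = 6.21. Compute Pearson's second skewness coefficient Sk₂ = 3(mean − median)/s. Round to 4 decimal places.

0.5507

Sk₂ = 3(120.74 − 119.6) / 6.21 = 3 × 1.1400 / 6.21
    = 3.4200 / 6.21 ≈ 0.5507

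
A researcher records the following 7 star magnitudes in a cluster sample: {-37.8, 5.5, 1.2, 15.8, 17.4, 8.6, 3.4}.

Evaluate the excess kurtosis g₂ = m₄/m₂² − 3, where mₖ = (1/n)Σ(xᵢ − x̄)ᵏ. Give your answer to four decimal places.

x̄ = 2.0143
Σ(xᵢ − x̄)² = 2070.0486 ⇒ m₂ = 295.72122
Σ(xᵢ − x̄)⁴ = 2606973.9802 ⇒ m₄ = 372424.85431
m₂² = 87451.04261
g₂ = m₄/m₂² − 3 = 4.25867 − 3 ≈ 1.2587

1.2587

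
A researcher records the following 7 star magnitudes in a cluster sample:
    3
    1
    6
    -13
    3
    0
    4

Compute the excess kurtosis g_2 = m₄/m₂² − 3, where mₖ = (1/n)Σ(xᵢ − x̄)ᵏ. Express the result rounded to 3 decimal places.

1.336

x̄ = 0.5714
Σ(xᵢ − x̄)² = 237.7143 ⇒ m₂ = 33.95918
Σ(xᵢ − x̄)⁴ = 34999.9650 ⇒ m₄ = 4999.99500
m₂² = 1153.22616
g_2 = m₄/m₂² − 3 = 4.33566 − 3 ≈ 1.336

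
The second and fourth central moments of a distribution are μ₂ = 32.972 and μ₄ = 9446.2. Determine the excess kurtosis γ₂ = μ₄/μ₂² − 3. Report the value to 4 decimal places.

μ₂² = 32.972² = 1087.15278
μ₄/μ₂² = 9446.2 / 1087.15278 = 8.68894
γ₂ = 8.68894 − 3 ≈ 5.6889

5.6889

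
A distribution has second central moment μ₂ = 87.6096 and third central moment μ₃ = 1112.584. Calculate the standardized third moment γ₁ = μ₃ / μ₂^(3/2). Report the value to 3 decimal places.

σ = √μ₂ = √87.6096 = 9.36000
σ³ = μ₂^(3/2) = 820.02586
γ₁ = μ₃/σ³ = 1112.584 / 820.02586 ≈ 1.357

1.357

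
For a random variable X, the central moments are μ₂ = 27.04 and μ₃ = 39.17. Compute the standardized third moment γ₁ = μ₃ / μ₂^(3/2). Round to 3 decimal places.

0.279

σ = √μ₂ = √27.04 = 5.20000
σ³ = μ₂^(3/2) = 140.60800
γ₁ = μ₃/σ³ = 39.17 / 140.60800 ≈ 0.279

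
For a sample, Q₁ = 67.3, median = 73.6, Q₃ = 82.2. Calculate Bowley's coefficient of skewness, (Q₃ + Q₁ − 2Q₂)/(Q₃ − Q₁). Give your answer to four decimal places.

numerator: Q₃ + Q₁ − 2Q₂ = 82.2 + 67.3 − 2×73.6 = 2.3000
denominator: Q₃ − Q₁ = 82.2 − 67.3 = 14.9000
Bowley skewness = 2.3000 / 14.9000 ≈ 0.1544

0.1544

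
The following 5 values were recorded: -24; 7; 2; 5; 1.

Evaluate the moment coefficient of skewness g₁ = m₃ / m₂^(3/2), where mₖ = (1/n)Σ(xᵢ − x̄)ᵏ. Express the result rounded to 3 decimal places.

-1.367

x̄ = (-24 + 7 + 2 + 5 + 1) / 5 = -1.8000
deviations (xᵢ − x̄): -22.2000, 8.8000, 3.8000, 6.8000, 2.8000
Σ(xᵢ − x̄)² = 638.8000 ⇒ m₂ = 638.8000/5 = 127.76000
Σ(xᵢ − x̄)³ = -9868.3200 ⇒ m₃ = -9868.3200/5 = -1973.66400
m₂^(3/2) = 127.76000^(1.5) = 1444.08366
g₁ = m₃ / m₂^(3/2) = -1973.66400 / 1444.08366 ≈ -1.367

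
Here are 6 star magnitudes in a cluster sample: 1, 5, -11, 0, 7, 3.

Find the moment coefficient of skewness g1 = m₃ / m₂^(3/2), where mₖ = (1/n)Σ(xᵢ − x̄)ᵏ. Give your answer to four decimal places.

-1.1537

x̄ = (1 + 5 - 11 + 0 + 7 + 3) / 6 = 0.8333
deviations (xᵢ − x̄): 0.1667, 4.1667, -11.8333, -0.8333, 6.1667, 2.1667
Σ(xᵢ − x̄)² = 200.8333 ⇒ m₂ = 200.8333/6 = 33.47222
Σ(xᵢ − x̄)³ = -1340.5556 ⇒ m₃ = -1340.5556/6 = -223.42593
m₂^(3/2) = 33.47222^(1.5) = 193.65415
g1 = m₃ / m₂^(3/2) = -223.42593 / 193.65415 ≈ -1.1537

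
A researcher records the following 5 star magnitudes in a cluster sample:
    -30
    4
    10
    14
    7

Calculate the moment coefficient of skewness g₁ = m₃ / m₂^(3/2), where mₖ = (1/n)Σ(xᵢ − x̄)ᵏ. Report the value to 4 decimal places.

x̄ = (-30 + 4 + 10 + 14 + 7) / 5 = 1.0000
deviations (xᵢ − x̄): -31.0000, 3.0000, 9.0000, 13.0000, 6.0000
Σ(xᵢ − x̄)² = 1256.0000 ⇒ m₂ = 1256.0000/5 = 251.20000
Σ(xᵢ − x̄)³ = -26622.0000 ⇒ m₃ = -26622.0000/5 = -5324.40000
m₂^(3/2) = 251.20000^(1.5) = 3981.34170
g₁ = m₃ / m₂^(3/2) = -5324.40000 / 3981.34170 ≈ -1.3373

-1.3373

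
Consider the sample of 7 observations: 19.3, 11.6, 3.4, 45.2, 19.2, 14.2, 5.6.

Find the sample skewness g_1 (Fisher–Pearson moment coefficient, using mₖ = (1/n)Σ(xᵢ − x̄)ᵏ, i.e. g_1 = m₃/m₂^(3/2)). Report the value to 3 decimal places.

x̄ = (19.3 + 11.6 + 3.4 + 45.2 + 19.2 + 14.2 + 5.6) / 7 = 16.9286
deviations (xᵢ − x̄): 2.3714, -5.3286, -13.5286, 28.2714, 2.2714, -2.7286, -11.3286
Σ(xᵢ − x̄)² = 1157.2543 ⇒ m₂ = 1157.2543/7 = 165.32204
Σ(xᵢ − x̄)³ = 18520.1526 ⇒ m₃ = 18520.1526/7 = 2645.73609
m₂^(3/2) = 165.32204^(1.5) = 2125.67144
g_1 = m₃ / m₂^(3/2) = 2645.73609 / 2125.67144 ≈ 1.245

1.245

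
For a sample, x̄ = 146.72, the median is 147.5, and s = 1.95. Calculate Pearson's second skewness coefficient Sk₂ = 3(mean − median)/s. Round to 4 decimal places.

Sk₂ = 3(146.72 − 147.5) / 1.95 = 3 × -0.7800 / 1.95
    = -2.3400 / 1.95 ≈ -1.2000

-1.2000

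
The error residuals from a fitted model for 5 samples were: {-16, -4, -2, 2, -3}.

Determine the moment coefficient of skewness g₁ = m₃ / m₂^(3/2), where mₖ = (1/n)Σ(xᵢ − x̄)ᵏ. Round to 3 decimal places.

-1.057

x̄ = (-16 - 4 - 2 + 2 - 3) / 5 = -4.6000
deviations (xᵢ − x̄): -11.4000, 0.6000, 2.6000, 6.6000, 1.6000
Σ(xᵢ − x̄)² = 183.2000 ⇒ m₂ = 183.2000/5 = 36.64000
Σ(xᵢ − x̄)³ = -1172.1600 ⇒ m₃ = -1172.1600/5 = -234.43200
m₂^(3/2) = 36.64000^(1.5) = 221.78552
g₁ = m₃ / m₂^(3/2) = -234.43200 / 221.78552 ≈ -1.057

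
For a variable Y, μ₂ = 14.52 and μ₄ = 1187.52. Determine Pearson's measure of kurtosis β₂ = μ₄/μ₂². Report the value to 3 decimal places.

5.633

μ₂² = 14.52² = 210.83040
μ₄/μ₂² = 1187.52 / 210.83040 = 5.63258
β₂ ≈ 5.633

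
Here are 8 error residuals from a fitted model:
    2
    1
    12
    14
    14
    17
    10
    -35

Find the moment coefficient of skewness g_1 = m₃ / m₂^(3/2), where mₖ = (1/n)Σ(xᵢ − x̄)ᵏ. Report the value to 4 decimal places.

x̄ = (2 + 1 + 12 + 14 + 14 + 17 + 10 - 35) / 8 = 4.3750
deviations (xᵢ − x̄): -2.3750, -3.3750, 7.6250, 9.6250, 9.6250, 12.6250, 5.6250, -39.3750
Σ(xᵢ − x̄)² = 2001.8750 ⇒ m₂ = 2001.8750/8 = 250.23438
Σ(xᵢ − x̄)³ = -56681.5313 ⇒ m₃ = -56681.5313/8 = -7085.19141
m₂^(3/2) = 250.23438^(1.5) = 3958.40707
g_1 = m₃ / m₂^(3/2) = -7085.19141 / 3958.40707 ≈ -1.7899

-1.7899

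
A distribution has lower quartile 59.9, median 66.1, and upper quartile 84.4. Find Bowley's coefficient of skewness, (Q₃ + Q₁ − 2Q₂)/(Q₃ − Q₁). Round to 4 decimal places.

0.4939

numerator: Q₃ + Q₁ − 2Q₂ = 84.4 + 59.9 − 2×66.1 = 12.1000
denominator: Q₃ − Q₁ = 84.4 − 59.9 = 24.5000
Bowley skewness = 12.1000 / 24.5000 ≈ 0.4939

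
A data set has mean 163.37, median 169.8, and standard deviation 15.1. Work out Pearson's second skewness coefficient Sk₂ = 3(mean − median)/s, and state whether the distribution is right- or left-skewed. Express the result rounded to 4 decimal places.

Sk₂ = 3(163.37 − 169.8) / 15.1 = 3 × -6.4300 / 15.1
    = -19.2900 / 15.1 ≈ -1.2775
Sk₂ < 0 ⇒ mean < median ⇒ left-skewed (negative skew).

-1.2775, left-skewed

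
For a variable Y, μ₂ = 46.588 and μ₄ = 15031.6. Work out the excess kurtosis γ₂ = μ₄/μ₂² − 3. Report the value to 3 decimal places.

3.926

μ₂² = 46.588² = 2170.44174
μ₄/μ₂² = 15031.6 / 2170.44174 = 6.92559
γ₂ = 6.92559 − 3 ≈ 3.926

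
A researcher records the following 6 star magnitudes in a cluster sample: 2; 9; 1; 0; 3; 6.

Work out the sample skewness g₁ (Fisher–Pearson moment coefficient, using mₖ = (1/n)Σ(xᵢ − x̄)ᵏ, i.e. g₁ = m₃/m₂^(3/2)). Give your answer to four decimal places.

x̄ = (2 + 9 + 1 + 0 + 3 + 6) / 6 = 3.5000
deviations (xᵢ − x̄): -1.5000, 5.5000, -2.5000, -3.5000, -0.5000, 2.5000
Σ(xᵢ − x̄)² = 57.5000 ⇒ m₂ = 57.5000/6 = 9.58333
Σ(xᵢ − x̄)³ = 120.0000 ⇒ m₃ = 120.0000/6 = 20.00000
m₂^(3/2) = 9.58333^(1.5) = 29.66709
g₁ = m₃ / m₂^(3/2) = 20.00000 / 29.66709 ≈ 0.6741

0.6741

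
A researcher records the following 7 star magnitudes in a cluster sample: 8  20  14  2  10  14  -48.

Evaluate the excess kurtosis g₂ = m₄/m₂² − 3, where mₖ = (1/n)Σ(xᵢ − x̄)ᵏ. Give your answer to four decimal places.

x̄ = 2.8571
Σ(xᵢ − x̄)² = 3206.8571 ⇒ m₂ = 458.12245
Σ(xᵢ − x̄)⁴ = 6810218.5423 ⇒ m₄ = 972888.36318
m₂² = 209876.17826
g₂ = m₄/m₂² − 3 = 4.63553 − 3 ≈ 1.6355

1.6355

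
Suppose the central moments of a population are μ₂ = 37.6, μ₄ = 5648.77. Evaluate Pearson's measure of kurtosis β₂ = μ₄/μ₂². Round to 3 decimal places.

3.996

μ₂² = 37.6² = 1413.76000
μ₄/μ₂² = 5648.77 / 1413.76000 = 3.99557
β₂ ≈ 3.996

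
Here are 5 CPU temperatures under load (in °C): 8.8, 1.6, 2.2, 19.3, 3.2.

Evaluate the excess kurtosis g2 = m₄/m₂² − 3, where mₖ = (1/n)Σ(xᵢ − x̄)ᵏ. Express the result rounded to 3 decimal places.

-0.509

x̄ = 7.0200
Σ(xᵢ − x̄)² = 221.1680 ⇒ m₂ = 44.23360
Σ(xᵢ − x̄)⁴ = 24365.8516 ⇒ m₄ = 4873.17033
m₂² = 1956.61137
g2 = m₄/m₂² − 3 = 2.49062 − 3 ≈ -0.509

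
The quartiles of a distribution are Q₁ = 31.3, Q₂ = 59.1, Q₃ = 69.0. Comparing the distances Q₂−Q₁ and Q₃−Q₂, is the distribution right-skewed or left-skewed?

Q₂ − Q₁ = 27.8;  Q₃ − Q₂ = 9.9
Q₂ − Q₁ > Q₃ − Q₂ ⇒ the lower half is more spread out ⇒ left-skewed.

left-skewed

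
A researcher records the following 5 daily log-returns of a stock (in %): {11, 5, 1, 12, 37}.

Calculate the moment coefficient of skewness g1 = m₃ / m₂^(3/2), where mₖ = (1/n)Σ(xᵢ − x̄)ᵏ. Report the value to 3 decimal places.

1.121

x̄ = (11 + 5 + 1 + 12 + 37) / 5 = 13.2000
deviations (xᵢ − x̄): -2.2000, -8.2000, -12.2000, -1.2000, 23.8000
Σ(xᵢ − x̄)² = 788.8000 ⇒ m₂ = 788.8000/5 = 157.76000
Σ(xᵢ − x̄)³ = 11101.6800 ⇒ m₃ = 11101.6800/5 = 2220.33600
m₂^(3/2) = 157.76000^(1.5) = 1981.50579
g1 = m₃ / m₂^(3/2) = 2220.33600 / 1981.50579 ≈ 1.121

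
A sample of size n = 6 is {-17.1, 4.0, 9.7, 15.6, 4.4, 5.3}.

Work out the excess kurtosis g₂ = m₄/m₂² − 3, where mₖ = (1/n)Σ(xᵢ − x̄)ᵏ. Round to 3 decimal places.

x̄ = 3.6500
Σ(xᵢ − x̄)² = 613.3750 ⇒ m₂ = 102.22917
Σ(xᵢ − x̄)⁴ = 207124.1068 ⇒ m₄ = 34520.68447
m₂² = 10450.80252
g₂ = m₄/m₂² − 3 = 3.30316 − 3 ≈ 0.303

0.303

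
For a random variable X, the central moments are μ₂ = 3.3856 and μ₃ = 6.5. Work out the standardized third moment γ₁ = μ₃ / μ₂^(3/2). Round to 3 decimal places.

σ = √μ₂ = √3.3856 = 1.84000
σ³ = μ₂^(3/2) = 6.22950
γ₁ = μ₃/σ³ = 6.5 / 6.22950 ≈ 1.043

1.043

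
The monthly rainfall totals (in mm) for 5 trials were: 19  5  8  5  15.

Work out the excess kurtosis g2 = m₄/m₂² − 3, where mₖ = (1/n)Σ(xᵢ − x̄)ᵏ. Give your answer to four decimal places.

-1.4905

x̄ = 10.4000
Σ(xᵢ − x̄)² = 159.2000 ⇒ m₂ = 31.84000
Σ(xᵢ − x̄)⁴ = 7651.6160 ⇒ m₄ = 1530.32320
m₂² = 1013.78560
g2 = m₄/m₂² − 3 = 1.50951 − 3 ≈ -1.4905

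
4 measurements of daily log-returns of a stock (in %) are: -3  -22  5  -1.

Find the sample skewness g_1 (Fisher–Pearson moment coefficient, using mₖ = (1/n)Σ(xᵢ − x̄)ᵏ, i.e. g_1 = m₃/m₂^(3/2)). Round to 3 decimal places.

-0.855

x̄ = (-3 - 22 + 5 - 1) / 4 = -5.2500
deviations (xᵢ − x̄): 2.2500, -16.7500, 10.2500, 4.2500
Σ(xᵢ − x̄)² = 408.7500 ⇒ m₂ = 408.7500/4 = 102.18750
Σ(xᵢ − x̄)³ = -3534.3750 ⇒ m₃ = -3534.3750/4 = -883.59375
m₂^(3/2) = 102.18750^(1.5) = 1032.99129
g_1 = m₃ / m₂^(3/2) = -883.59375 / 1032.99129 ≈ -0.855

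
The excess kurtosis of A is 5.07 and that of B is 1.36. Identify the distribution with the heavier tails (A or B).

A

Higher excess kurtosis ⇒ heavier tails relative to the normal distribution.
5.07 vs 1.36: the larger is 5.07, so A has heavier tails.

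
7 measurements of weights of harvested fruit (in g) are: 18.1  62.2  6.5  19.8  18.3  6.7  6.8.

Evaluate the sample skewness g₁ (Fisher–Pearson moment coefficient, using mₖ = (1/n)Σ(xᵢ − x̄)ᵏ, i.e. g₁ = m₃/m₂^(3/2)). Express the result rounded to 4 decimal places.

x̄ = (18.1 + 62.2 + 6.5 + 19.8 + 18.3 + 6.7 + 6.8) / 7 = 19.7714
deviations (xᵢ − x̄): -1.6714, 42.4286, -13.2714, 0.0286, -1.4714, -13.0714, -12.9714
Σ(xᵢ − x̄)² = 2320.3943 ⇒ m₂ = 2320.3943/7 = 331.48490
Σ(xᵢ − x̄)³ = 69617.8991 ⇒ m₃ = 69617.8991/7 = 9945.41416
m₂^(3/2) = 331.48490^(1.5) = 6035.25495
g₁ = m₃ / m₂^(3/2) = 9945.41416 / 6035.25495 ≈ 1.6479

1.6479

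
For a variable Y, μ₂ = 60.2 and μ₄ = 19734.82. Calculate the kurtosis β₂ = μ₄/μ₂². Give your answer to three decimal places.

5.446

μ₂² = 60.2² = 3624.04000
μ₄/μ₂² = 19734.82 / 3624.04000 = 5.44553
β₂ ≈ 5.446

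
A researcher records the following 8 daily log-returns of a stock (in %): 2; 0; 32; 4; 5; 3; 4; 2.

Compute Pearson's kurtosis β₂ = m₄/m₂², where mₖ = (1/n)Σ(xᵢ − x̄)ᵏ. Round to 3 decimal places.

5.896

x̄ = 6.5000
Σ(xᵢ − x̄)² = 760.0000 ⇒ m₂ = 95.00000
Σ(xᵢ − x̄)⁴ = 425663.5000 ⇒ m₄ = 53207.93750
m₂² = 9025.00000
β₂ = m₄/m₂² = 53207.93750 / 9025.00000 ≈ 5.896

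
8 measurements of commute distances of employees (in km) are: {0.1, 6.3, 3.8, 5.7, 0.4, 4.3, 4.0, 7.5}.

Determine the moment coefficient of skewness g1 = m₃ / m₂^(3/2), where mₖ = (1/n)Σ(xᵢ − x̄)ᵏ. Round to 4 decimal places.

x̄ = (0.1 + 6.3 + 3.8 + 5.7 + 0.4 + 4.3 + 4.0 + 7.5) / 8 = 4.0125
deviations (xᵢ − x̄): -3.9125, 2.2875, -0.2125, 1.6875, -3.6125, 0.2875, -0.0125, 3.4875
Σ(xᵢ − x̄)² = 48.7288 ⇒ m₂ = 48.7288/8 = 6.09109
Σ(xᵢ − x̄)³ = -47.8283 ⇒ m₃ = -47.8283/8 = -5.97854
m₂^(3/2) = 6.09109^(1.5) = 15.03291
g1 = m₃ / m₂^(3/2) = -5.97854 / 15.03291 ≈ -0.3977

-0.3977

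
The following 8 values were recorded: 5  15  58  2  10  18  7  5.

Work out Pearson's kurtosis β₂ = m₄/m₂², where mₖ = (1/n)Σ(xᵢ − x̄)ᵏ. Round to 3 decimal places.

5.179

x̄ = 15.0000
Σ(xᵢ − x̄)² = 2316.0000 ⇒ m₂ = 289.50000
Σ(xᵢ − x̄)⁴ = 3472164.0000 ⇒ m₄ = 434020.50000
m₂² = 83810.25000
β₂ = m₄/m₂² = 434020.50000 / 83810.25000 ≈ 5.179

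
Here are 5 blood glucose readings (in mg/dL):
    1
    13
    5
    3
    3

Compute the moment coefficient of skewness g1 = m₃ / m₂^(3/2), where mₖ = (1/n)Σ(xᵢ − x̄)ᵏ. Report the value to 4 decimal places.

x̄ = (1 + 13 + 5 + 3 + 3) / 5 = 5.0000
deviations (xᵢ − x̄): -4.0000, 8.0000, 0.0000, -2.0000, -2.0000
Σ(xᵢ − x̄)² = 88.0000 ⇒ m₂ = 88.0000/5 = 17.60000
Σ(xᵢ − x̄)³ = 432.0000 ⇒ m₃ = 432.0000/5 = 86.40000
m₂^(3/2) = 17.60000^(1.5) = 73.83614
g1 = m₃ / m₂^(3/2) = 86.40000 / 73.83614 ≈ 1.1702

1.1702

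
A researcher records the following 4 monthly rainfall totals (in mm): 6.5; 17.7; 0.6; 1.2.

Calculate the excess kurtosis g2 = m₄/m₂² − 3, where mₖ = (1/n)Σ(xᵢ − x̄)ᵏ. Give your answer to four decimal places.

x̄ = 6.5000
Σ(xᵢ − x̄)² = 188.3400 ⇒ m₂ = 47.08500
Σ(xᵢ − x̄)⁴ = 17735.9778 ⇒ m₄ = 4433.99445
m₂² = 2216.99722
g2 = m₄/m₂² − 3 = 2.00000 − 3 ≈ -1.0000

-1.0000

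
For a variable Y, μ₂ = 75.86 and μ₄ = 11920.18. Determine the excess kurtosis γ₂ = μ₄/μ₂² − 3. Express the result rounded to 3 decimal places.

μ₂² = 75.86² = 5754.73960
μ₄/μ₂² = 11920.18 / 5754.73960 = 2.07137
γ₂ = 2.07137 − 3 ≈ -0.929

-0.929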